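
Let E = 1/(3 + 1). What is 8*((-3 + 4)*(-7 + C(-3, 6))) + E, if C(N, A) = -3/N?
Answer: -191/4 ≈ -47.750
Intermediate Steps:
E = ¼ (E = 1/4 = ¼ ≈ 0.25000)
8*((-3 + 4)*(-7 + C(-3, 6))) + E = 8*((-3 + 4)*(-7 - 3/(-3))) + ¼ = 8*(1*(-7 - 3*(-⅓))) + ¼ = 8*(1*(-7 + 1)) + ¼ = 8*(1*(-6)) + ¼ = 8*(-6) + ¼ = -48 + ¼ = -191/4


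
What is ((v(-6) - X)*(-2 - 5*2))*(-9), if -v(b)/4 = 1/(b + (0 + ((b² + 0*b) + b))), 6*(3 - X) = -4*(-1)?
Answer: -270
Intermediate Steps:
X = 7/3 (X = 3 - (-2)*(-1)/3 = 3 - ⅙*4 = 3 - ⅔ = 7/3 ≈ 2.3333)
v(b) = -4/(b² + 2*b) (v(b) = -4/(b + (0 + ((b² + 0*b) + b))) = -4/(b + (0 + ((b² + 0) + b))) = -4/(b + (0 + (b² + b))) = -4/(b + (0 + (b + b²))) = -4/(b + (b + b²)) = -4/(b² + 2*b))
((v(-6) - X)*(-2 - 5*2))*(-9) = ((-4/(-6*(2 - 6)) - 1*7/3)*(-2 - 5*2))*(-9) = ((-4*(-⅙)/(-4) - 7/3)*(-2 - 10))*(-9) = ((-4*(-⅙)*(-¼) - 7/3)*(-12))*(-9) = ((-⅙ - 7/3)*(-12))*(-9) = -5/2*(-12)*(-9) = 30*(-9) = -270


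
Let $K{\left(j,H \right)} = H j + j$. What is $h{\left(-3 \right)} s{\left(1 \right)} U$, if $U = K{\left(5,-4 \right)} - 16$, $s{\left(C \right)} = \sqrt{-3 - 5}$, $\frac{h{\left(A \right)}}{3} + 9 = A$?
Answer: $2232 i \sqrt{2} \approx 3156.5 i$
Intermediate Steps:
$K{\left(j,H \right)} = j + H j$
$h{\left(A \right)} = -27 + 3 A$
$s{\left(C \right)} = 2 i \sqrt{2}$ ($s{\left(C \right)} = \sqrt{-8} = 2 i \sqrt{2}$)
$U = -31$ ($U = 5 \left(1 - 4\right) - 16 = 5 \left(-3\right) - 16 = -15 - 16 = -31$)
$h{\left(-3 \right)} s{\left(1 \right)} U = \left(-27 + 3 \left(-3\right)\right) 2 i \sqrt{2} \left(-31\right) = \left(-27 - 9\right) 2 i \sqrt{2} \left(-31\right) = - 36 \cdot 2 i \sqrt{2} \left(-31\right) = - 72 i \sqrt{2} \left(-31\right) = 2232 i \sqrt{2}$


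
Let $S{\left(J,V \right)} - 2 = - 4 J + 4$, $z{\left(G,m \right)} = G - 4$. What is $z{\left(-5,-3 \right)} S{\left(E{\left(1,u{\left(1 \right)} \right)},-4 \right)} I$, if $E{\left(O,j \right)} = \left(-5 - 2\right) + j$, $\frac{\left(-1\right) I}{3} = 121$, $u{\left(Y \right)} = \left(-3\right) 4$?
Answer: $267894$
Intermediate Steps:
$u{\left(Y \right)} = -12$
$I = -363$ ($I = \left(-3\right) 121 = -363$)
$z{\left(G,m \right)} = -4 + G$
$E{\left(O,j \right)} = -7 + j$
$S{\left(J,V \right)} = 6 - 4 J$ ($S{\left(J,V \right)} = 2 - \left(-4 + 4 J\right) = 6 - 4 J$)
$z{\left(-5,-3 \right)} S{\left(E{\left(1,u{\left(1 \right)} \right)},-4 \right)} I = \left(-4 - 5\right) \left(6 - 4 \left(-7 - 12\right)\right) \left(-363\right) = - 9 \left(6 - -76\right) \left(-363\right) = - 9 \left(6 + 76\right) \left(-363\right) = \left(-9\right) 82 \left(-363\right) = \left(-738\right) \left(-363\right) = 267894$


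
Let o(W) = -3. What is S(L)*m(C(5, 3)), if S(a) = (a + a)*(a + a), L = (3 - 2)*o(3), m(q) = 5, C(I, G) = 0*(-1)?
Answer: 180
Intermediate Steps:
C(I, G) = 0
L = -3 (L = (3 - 2)*(-3) = 1*(-3) = -3)
S(a) = 4*a² (S(a) = (2*a)*(2*a) = 4*a²)
S(L)*m(C(5, 3)) = (4*(-3)²)*5 = (4*9)*5 = 36*5 = 180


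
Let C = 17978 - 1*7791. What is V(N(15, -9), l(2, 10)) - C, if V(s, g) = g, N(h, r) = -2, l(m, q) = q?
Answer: -10177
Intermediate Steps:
C = 10187 (C = 17978 - 7791 = 10187)
V(N(15, -9), l(2, 10)) - C = 10 - 1*10187 = 10 - 10187 = -10177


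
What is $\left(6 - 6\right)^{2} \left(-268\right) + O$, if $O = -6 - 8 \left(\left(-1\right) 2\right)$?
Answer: $10$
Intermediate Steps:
$O = 10$ ($O = -6 - -16 = -6 + 16 = 10$)
$\left(6 - 6\right)^{2} \left(-268\right) + O = \left(6 - 6\right)^{2} \left(-268\right) + 10 = 0^{2} \left(-268\right) + 10 = 0 \left(-268\right) + 10 = 0 + 10 = 10$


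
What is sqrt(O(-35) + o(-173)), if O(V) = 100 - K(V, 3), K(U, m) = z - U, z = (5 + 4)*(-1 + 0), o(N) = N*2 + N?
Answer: I*sqrt(445) ≈ 21.095*I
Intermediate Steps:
o(N) = 3*N (o(N) = 2*N + N = 3*N)
z = -9 (z = 9*(-1) = -9)
K(U, m) = -9 - U
O(V) = 109 + V (O(V) = 100 - (-9 - V) = 100 + (9 + V) = 109 + V)
sqrt(O(-35) + o(-173)) = sqrt((109 - 35) + 3*(-173)) = sqrt(74 - 519) = sqrt(-445) = I*sqrt(445)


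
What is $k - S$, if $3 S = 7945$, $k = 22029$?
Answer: $\frac{58142}{3} \approx 19381.0$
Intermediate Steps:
$S = \frac{7945}{3}$ ($S = \frac{1}{3} \cdot 7945 = \frac{7945}{3} \approx 2648.3$)
$k - S = 22029 - \frac{7945}{3} = \frac{58142}{3}$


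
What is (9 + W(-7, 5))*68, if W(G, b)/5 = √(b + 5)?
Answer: 612 + 340*√10 ≈ 1687.2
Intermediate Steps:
W(G, b) = 5*√(5 + b) (W(G, b) = 5*√(b + 5) = 5*√(5 + b))
(9 + W(-7, 5))*68 = (9 + 5*√(5 + 5))*68 = (9 + 5*√10)*68 = 612 + 340*√10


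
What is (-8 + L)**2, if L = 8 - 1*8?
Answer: 64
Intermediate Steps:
L = 0 (L = 8 - 8 = 0)
(-8 + L)**2 = (-8 + 0)**2 = (-8)**2 = 64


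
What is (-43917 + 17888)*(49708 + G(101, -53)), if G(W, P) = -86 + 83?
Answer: -1293771445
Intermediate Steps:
G(W, P) = -3
(-43917 + 17888)*(49708 + G(101, -53)) = (-43917 + 17888)*(49708 - 3) = -26029*49705 = -1293771445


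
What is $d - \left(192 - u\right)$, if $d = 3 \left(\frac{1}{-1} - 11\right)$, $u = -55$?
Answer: $-283$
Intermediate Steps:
$d = -36$ ($d = 3 \left(-1 - 11\right) = 3 \left(-12\right) = -36$)
$d - \left(192 - u\right) = -36 - \left(192 - -55\right) = -36 - \left(192 + 55\right) = -36 - 247 = -283$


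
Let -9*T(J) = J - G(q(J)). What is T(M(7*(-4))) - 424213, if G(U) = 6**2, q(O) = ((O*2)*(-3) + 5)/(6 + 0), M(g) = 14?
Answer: -3817895/9 ≈ -4.2421e+5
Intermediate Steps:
q(O) = 5/6 - O (q(O) = ((2*O)*(-3) + 5)/6 = (-6*O + 5)*(1/6) = (5 - 6*O)*(1/6) = 5/6 - O)
G(U) = 36
T(J) = 4 - J/9 (T(J) = -(J - 1*36)/9 = -(J - 36)/9 = -(-36 + J)/9 = 4 - J/9)
T(M(7*(-4))) - 424213 = (4 - 1/9*14) - 424213 = (4 - 14/9) - 424213 = 22/9 - 424213 = -3817895/9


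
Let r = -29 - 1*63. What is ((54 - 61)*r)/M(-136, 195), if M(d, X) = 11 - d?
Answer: 92/21 ≈ 4.3810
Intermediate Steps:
r = -92 (r = -29 - 63 = -92)
((54 - 61)*r)/M(-136, 195) = ((54 - 61)*(-92))/(11 - 1*(-136)) = (-7*(-92))/(11 + 136) = 644/147 = 644*(1/147) = 92/21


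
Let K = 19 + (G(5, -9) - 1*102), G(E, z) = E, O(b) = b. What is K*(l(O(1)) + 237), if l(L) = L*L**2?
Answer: -18564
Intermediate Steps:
l(L) = L**3
K = -78 (K = 19 + (5 - 1*102) = 19 + (5 - 102) = 19 - 97 = -78)
K*(l(O(1)) + 237) = -78*(1**3 + 237) = -78*(1 + 237) = -78*238 = -18564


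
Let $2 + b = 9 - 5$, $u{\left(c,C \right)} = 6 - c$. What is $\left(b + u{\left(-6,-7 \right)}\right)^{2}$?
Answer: $196$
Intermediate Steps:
$b = 2$ ($b = -2 + \left(9 - 5\right) = -2 + 4 = 2$)
$\left(b + u{\left(-6,-7 \right)}\right)^{2} = \left(2 + \left(6 - -6\right)\right)^{2} = \left(2 + \left(6 + 6\right)\right)^{2} = \left(2 + 12\right)^{2} = 14^{2} = 196$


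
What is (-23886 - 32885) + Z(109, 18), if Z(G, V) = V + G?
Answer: -56644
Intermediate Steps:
Z(G, V) = G + V
(-23886 - 32885) + Z(109, 18) = (-23886 - 32885) + (109 + 18) = -56771 + 127 = -56644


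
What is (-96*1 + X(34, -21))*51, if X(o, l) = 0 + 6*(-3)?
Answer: -5814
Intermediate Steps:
X(o, l) = -18 (X(o, l) = 0 - 18 = -18)
(-96*1 + X(34, -21))*51 = (-96*1 - 18)*51 = (-96 - 18)*51 = -114*51 = -5814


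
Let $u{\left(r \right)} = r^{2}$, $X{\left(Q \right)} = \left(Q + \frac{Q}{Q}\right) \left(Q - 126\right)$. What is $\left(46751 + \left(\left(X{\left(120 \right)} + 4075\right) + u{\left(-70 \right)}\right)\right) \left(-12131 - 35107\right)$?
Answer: $-2598090000$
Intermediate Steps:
$X{\left(Q \right)} = \left(1 + Q\right) \left(-126 + Q\right)$ ($X{\left(Q \right)} = \left(Q + 1\right) \left(-126 + Q\right) = \left(1 + Q\right) \left(-126 + Q\right)$)
$\left(46751 + \left(\left(X{\left(120 \right)} + 4075\right) + u{\left(-70 \right)}\right)\right) \left(-12131 - 35107\right) = \left(46751 + \left(\left(\left(-126 + 120^{2} - 15000\right) + 4075\right) + \left(-70\right)^{2}\right)\right) \left(-12131 - 35107\right) = \left(46751 + \left(\left(\left(-126 + 14400 - 15000\right) + 4075\right) + 4900\right)\right) \left(-47238\right) = \left(46751 + \left(\left(-726 + 4075\right) + 4900\right)\right) \left(-47238\right) = \left(46751 + \left(3349 + 4900\right)\right) \left(-47238\right) = \left(46751 + 8249\right) \left(-47238\right) = 55000 \left(-47238\right) = -2598090000$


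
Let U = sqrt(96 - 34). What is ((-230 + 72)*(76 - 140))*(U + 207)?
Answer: 2093184 + 10112*sqrt(62) ≈ 2.1728e+6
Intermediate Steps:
U = sqrt(62) ≈ 7.8740
((-230 + 72)*(76 - 140))*(U + 207) = ((-230 + 72)*(76 - 140))*(sqrt(62) + 207) = (-158*(-64))*(207 + sqrt(62)) = 10112*(207 + sqrt(62)) = 2093184 + 10112*sqrt(62)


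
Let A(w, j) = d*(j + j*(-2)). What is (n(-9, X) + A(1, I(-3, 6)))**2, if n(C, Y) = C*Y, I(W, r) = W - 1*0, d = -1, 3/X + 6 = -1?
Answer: 36/49 ≈ 0.73469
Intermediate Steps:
X = -3/7 (X = 3/(-6 - 1) = 3/(-7) = 3*(-1/7) = -3/7 ≈ -0.42857)
I(W, r) = W (I(W, r) = W + 0 = W)
A(w, j) = j (A(w, j) = -(j + j*(-2)) = -(j - 2*j) = -(-1)*j = j)
(n(-9, X) + A(1, I(-3, 6)))**2 = (-9*(-3/7) - 3)**2 = (27/7 - 3)**2 = (6/7)**2 = 36/49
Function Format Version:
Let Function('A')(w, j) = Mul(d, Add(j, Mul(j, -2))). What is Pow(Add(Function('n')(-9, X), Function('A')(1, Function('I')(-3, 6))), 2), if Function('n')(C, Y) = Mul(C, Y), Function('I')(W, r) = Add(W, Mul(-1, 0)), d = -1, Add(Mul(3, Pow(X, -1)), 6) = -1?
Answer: Rational(36, 49) ≈ 0.73469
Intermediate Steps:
X = Rational(-3, 7) (X = Mul(3, Pow(Add(-6, -1), -1)) = Mul(3, Pow(-7, -1)) = Mul(3, Rational(-1, 7)) = Rational(-3, 7) ≈ -0.42857)
Function('I')(W, r) = W (Function('I')(W, r) = Add(W, 0) = W)
Function('A')(w, j) = j (Function('A')(w, j) = Mul(-1, Add(j, Mul(j, -2))) = Mul(-1, Add(j, Mul(-2, j))) = Mul(-1, Mul(-1, j)) = j)
Pow(Add(Function('n')(-9, X), Function('A')(1, Function('I')(-3, 6))), 2) = Pow(Add(Mul(-9, Rational(-3, 7)), -3), 2) = Pow(Add(Rational(27, 7), -3), 2) = Pow(Rational(6, 7), 2) = Rational(36, 49)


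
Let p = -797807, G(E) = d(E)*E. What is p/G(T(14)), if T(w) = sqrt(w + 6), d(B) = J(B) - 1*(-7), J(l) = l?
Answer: 797807/29 - 5584649*sqrt(5)/290 ≈ -15550.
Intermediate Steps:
d(B) = 7 + B (d(B) = B - 1*(-7) = B + 7 = 7 + B)
T(w) = sqrt(6 + w)
G(E) = E*(7 + E) (G(E) = (7 + E)*E = E*(7 + E))
p/G(T(14)) = -797807*1/(sqrt(6 + 14)*(7 + sqrt(6 + 14))) = -797807*sqrt(5)/(10*(7 + sqrt(20))) = -797807*sqrt(5)/(10*(7 + 2*sqrt(5)))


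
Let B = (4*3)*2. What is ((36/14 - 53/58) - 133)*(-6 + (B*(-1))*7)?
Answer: 159975/7 ≈ 22854.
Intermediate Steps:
B = 24 (B = 12*2 = 24)
((36/14 - 53/58) - 133)*(-6 + (B*(-1))*7) = ((36/14 - 53/58) - 133)*(-6 + (24*(-1))*7) = ((36*(1/14) - 53*1/58) - 133)*(-6 - 24*7) = ((18/7 - 53/58) - 133)*(-6 - 168) = (673/406 - 133)*(-174) = -53325/406*(-174) = 159975/7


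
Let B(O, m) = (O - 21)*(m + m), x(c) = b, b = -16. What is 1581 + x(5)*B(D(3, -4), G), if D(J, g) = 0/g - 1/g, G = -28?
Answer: -17011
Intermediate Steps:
x(c) = -16
D(J, g) = -1/g (D(J, g) = 0 - 1/g = -1/g)
B(O, m) = 2*m*(-21 + O) (B(O, m) = (-21 + O)*(2*m) = 2*m*(-21 + O))
1581 + x(5)*B(D(3, -4), G) = 1581 - 32*(-28)*(-21 - 1/(-4)) = 1581 - 32*(-28)*(-21 - 1*(-¼)) = 1581 - 32*(-28)*(-21 + ¼) = 1581 - 32*(-28)*(-83)/4 = 1581 - 16*1162 = 1581 - 18592 = -17011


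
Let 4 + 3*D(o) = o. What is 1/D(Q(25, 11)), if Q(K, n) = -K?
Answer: -3/29 ≈ -0.10345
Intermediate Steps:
D(o) = -4/3 + o/3
1/D(Q(25, 11)) = 1/(-4/3 + (-1*25)/3) = 1/(-4/3 + (1/3)*(-25)) = 1/(-4/3 - 25/3) = 1/(-29/3) = -3/29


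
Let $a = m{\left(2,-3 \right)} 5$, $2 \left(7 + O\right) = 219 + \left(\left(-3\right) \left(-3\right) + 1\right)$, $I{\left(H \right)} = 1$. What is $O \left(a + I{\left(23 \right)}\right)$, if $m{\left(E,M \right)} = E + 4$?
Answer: $\frac{6665}{2} \approx 3332.5$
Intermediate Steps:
$m{\left(E,M \right)} = 4 + E$
$O = \frac{215}{2}$ ($O = -7 + \frac{219 + \left(\left(-3\right) \left(-3\right) + 1\right)}{2} = -7 + \frac{219 + \left(9 + 1\right)}{2} = -7 + \frac{219 + 10}{2} = -7 + \frac{1}{2} \cdot 229 = -7 + \frac{229}{2} = \frac{215}{2} \approx 107.5$)
$a = 30$ ($a = \left(4 + 2\right) 5 = 6 \cdot 5 = 30$)
$O \left(a + I{\left(23 \right)}\right) = \frac{215 \left(30 + 1\right)}{2} = \frac{215}{2} \cdot 31 = \frac{6665}{2}$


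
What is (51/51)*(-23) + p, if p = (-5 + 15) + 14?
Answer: 1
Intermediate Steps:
p = 24 (p = 10 + 14 = 24)
(51/51)*(-23) + p = (51/51)*(-23) + 24 = (51*(1/51))*(-23) + 24 = 1*(-23) + 24 = -23 + 24 = 1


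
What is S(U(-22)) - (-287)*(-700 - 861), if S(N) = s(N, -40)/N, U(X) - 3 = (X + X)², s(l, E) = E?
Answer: -868685613/1939 ≈ -4.4801e+5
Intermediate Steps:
U(X) = 3 + 4*X² (U(X) = 3 + (X + X)² = 3 + (2*X)² = 3 + 4*X²)
S(N) = -40/N
S(U(-22)) - (-287)*(-700 - 861) = -40/(3 + 4*(-22)²) - (-287)*(-700 - 861) = -40/(3 + 4*484) - (-287)*(-1561) = -40/(3 + 1936) - 1*448007 = -40/1939 - 448007 = -868685613/1939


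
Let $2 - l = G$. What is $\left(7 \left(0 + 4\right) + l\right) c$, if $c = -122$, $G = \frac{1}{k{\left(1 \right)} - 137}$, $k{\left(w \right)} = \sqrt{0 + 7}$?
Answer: $- \frac{34342817}{9381} - \frac{61 \sqrt{7}}{9381} \approx -3660.9$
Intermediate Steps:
$k{\left(w \right)} = \sqrt{7}$
$G = \frac{1}{-137 + \sqrt{7}}$ ($G = \frac{1}{\sqrt{7} - 137} = \frac{1}{-137 + \sqrt{7}} \approx -0.007443$)
$l = \frac{37661}{18762} + \frac{\sqrt{7}}{18762}$ ($l = 2 - \left(- \frac{137}{18762} - \frac{\sqrt{7}}{18762}\right) = 2 + \left(\frac{137}{18762} + \frac{\sqrt{7}}{18762}\right) = \frac{37661}{18762} + \frac{\sqrt{7}}{18762} \approx 2.0074$)
$\left(7 \left(0 + 4\right) + l\right) c = \left(7 \left(0 + 4\right) + \left(\frac{37661}{18762} + \frac{\sqrt{7}}{18762}\right)\right) \left(-122\right) = \left(7 \cdot 4 + \left(\frac{37661}{18762} + \frac{\sqrt{7}}{18762}\right)\right) \left(-122\right) = \left(28 + \left(\frac{37661}{18762} + \frac{\sqrt{7}}{18762}\right)\right) \left(-122\right) = \left(\frac{562997}{18762} + \frac{\sqrt{7}}{18762}\right) \left(-122\right) = - \frac{34342817}{9381} - \frac{61 \sqrt{7}}{9381}$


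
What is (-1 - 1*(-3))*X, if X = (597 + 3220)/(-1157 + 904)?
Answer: -694/23 ≈ -30.174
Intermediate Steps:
X = -347/23 (X = 3817/(-253) = 3817*(-1/253) = -347/23 ≈ -15.087)
(-1 - 1*(-3))*X = (-1 - 1*(-3))*(-347/23) = (-1 + 3)*(-347/23) = 2*(-347/23) = -694/23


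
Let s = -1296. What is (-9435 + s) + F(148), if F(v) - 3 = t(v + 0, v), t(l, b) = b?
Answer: -10580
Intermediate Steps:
F(v) = 3 + v
(-9435 + s) + F(148) = (-9435 - 1296) + (3 + 148) = -10731 + 151 = -10580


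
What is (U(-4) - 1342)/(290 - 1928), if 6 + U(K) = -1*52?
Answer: 100/117 ≈ 0.85470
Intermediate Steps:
U(K) = -58 (U(K) = -6 - 1*52 = -6 - 52 = -58)
(U(-4) - 1342)/(290 - 1928) = (-58 - 1342)/(290 - 1928) = -1400/(-1638) = -1400*(-1/1638) = 100/117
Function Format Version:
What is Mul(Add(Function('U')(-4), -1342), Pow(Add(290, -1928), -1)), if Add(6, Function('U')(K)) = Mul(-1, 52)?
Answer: Rational(100, 117) ≈ 0.85470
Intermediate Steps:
Function('U')(K) = -58 (Function('U')(K) = Add(-6, Mul(-1, 52)) = Add(-6, -52) = -58)
Mul(Add(Function('U')(-4), -1342), Pow(Add(290, -1928), -1)) = Mul(Add(-58, -1342), Pow(Add(290, -1928), -1)) = Mul(-1400, Pow(-1638, -1)) = Mul(-1400, Rational(-1, 1638)) = Rational(100, 117)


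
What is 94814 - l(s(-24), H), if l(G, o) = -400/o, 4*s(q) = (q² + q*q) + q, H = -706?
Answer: 33469142/353 ≈ 94813.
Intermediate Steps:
s(q) = q²/2 + q/4 (s(q) = ((q² + q*q) + q)/4 = ((q² + q²) + q)/4 = (2*q² + q)/4 = (q + 2*q²)/4 = q²/2 + q/4)
94814 - l(s(-24), H) = 94814 - (-400)/(-706) = 94814 - (-400)*(-1)/706 = 94814 - 1*200/353 = 94814 - 200/353 = 33469142/353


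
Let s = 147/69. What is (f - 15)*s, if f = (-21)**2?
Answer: 20874/23 ≈ 907.57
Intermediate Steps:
s = 49/23 (s = 147*(1/69) = 49/23 ≈ 2.1304)
f = 441
(f - 15)*s = (441 - 15)*(49/23) = 426*(49/23) = 20874/23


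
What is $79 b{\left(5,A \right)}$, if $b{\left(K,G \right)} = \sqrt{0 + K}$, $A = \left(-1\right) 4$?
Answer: $79 \sqrt{5} \approx 176.65$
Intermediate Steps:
$A = -4$
$b{\left(K,G \right)} = \sqrt{K}$
$79 b{\left(5,A \right)} = 79 \sqrt{5}$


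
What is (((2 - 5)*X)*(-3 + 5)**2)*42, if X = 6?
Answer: -3024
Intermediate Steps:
(((2 - 5)*X)*(-3 + 5)**2)*42 = (((2 - 5)*6)*(-3 + 5)**2)*42 = (-3*6*2**2)*42 = -18*4*42 = -72*42 = -3024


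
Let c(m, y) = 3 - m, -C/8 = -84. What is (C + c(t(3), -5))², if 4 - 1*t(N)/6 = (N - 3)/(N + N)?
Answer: 423801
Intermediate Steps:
t(N) = 24 - 3*(-3 + N)/N (t(N) = 24 - 6*(N - 3)/(N + N) = 24 - 6*(-3 + N)/(2*N) = 24 - 6*(-3 + N)*1/(2*N) = 24 - 3*(-3 + N)/N)
C = 672 (C = -8*(-84) = 672)
(C + c(t(3), -5))² = (672 + (3 - (21 + 9/3)))² = (672 + (3 - (21 + 9*(⅓))))² = (672 + (3 - (21 + 3)))² = (672 + (3 - 1*24))² = (672 + (3 - 24))² = (672 - 21)² = 651² = 423801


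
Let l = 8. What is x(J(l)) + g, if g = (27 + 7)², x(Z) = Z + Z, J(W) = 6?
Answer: 1168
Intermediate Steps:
x(Z) = 2*Z
g = 1156 (g = 34² = 1156)
x(J(l)) + g = 2*6 + 1156 = 12 + 1156 = 1168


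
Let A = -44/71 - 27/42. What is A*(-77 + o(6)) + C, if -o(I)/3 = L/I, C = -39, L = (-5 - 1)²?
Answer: 80459/994 ≈ 80.945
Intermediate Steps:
L = 36 (L = (-6)² = 36)
o(I) = -108/I
A = -1255/994 (A = -44*1/71 - 27*1/42 = -44/71 - 9/14 = -1255/994 ≈ -1.2626)
A*(-77 + o(6)) + C = -1255*(-77 - 108/6)/994 - 39 = -1255*(-77 - 108*⅙)/994 - 39 = -1255*(-77 - 18)/994 - 39 = -1255/994*(-95) - 39 = 119225/994 - 39 = 80459/994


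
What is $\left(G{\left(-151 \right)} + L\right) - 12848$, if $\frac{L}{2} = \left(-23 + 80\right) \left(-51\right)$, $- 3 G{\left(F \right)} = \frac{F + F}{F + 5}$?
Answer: $- \frac{4087129}{219} \approx -18663.0$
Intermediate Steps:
$G{\left(F \right)} = - \frac{2 F}{3 \left(5 + F\right)}$ ($G{\left(F \right)} = - \frac{\left(F + F\right) \frac{1}{F + 5}}{3} = - \frac{2 F \frac{1}{5 + F}}{3} = - \frac{2 F}{3 \left(5 + F\right)}$)
$L = -5814$ ($L = 2 \left(-23 + 80\right) \left(-51\right) = 2 \cdot 57 \left(-51\right) = 2 \left(-2907\right) = -5814$)
$\left(G{\left(-151 \right)} + L\right) - 12848 = \left(\left(-2\right) \left(-151\right) \frac{1}{15 + 3 \left(-151\right)} - 5814\right) - 12848 = \left(\left(-2\right) \left(-151\right) \frac{1}{15 - 453} - 5814\right) - 12848 = \left(\left(-2\right) \left(-151\right) \frac{1}{-438} - 5814\right) - 12848 = \left(\left(-2\right) \left(-151\right) \left(- \frac{1}{438}\right) - 5814\right) - 12848 = \left(- \frac{151}{219} - 5814\right) - 12848 = - \frac{1273417}{219} - 12848 = - \frac{4087129}{219}$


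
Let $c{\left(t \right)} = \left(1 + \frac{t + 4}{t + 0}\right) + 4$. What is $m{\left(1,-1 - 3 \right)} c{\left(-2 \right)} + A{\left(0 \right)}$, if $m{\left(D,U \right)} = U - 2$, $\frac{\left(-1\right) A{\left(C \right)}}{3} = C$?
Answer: $-24$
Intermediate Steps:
$A{\left(C \right)} = - 3 C$
$m{\left(D,U \right)} = -2 + U$ ($m{\left(D,U \right)} = U - 2 = -2 + U$)
$c{\left(t \right)} = 5 + \frac{4 + t}{t}$ ($c{\left(t \right)} = \left(1 + \frac{4 + t}{t}\right) + 4 = 5 + \frac{4 + t}{t}$)
$m{\left(1,-1 - 3 \right)} c{\left(-2 \right)} + A{\left(0 \right)} = \left(-2 - 4\right) \left(6 + \frac{4}{-2}\right) - 0 = \left(-2 - 4\right) \left(6 + 4 \left(- \frac{1}{2}\right)\right) + 0 = \left(-2 - 4\right) \left(6 - 2\right) + 0 = \left(-6\right) 4 + 0 = -24 + 0 = -24$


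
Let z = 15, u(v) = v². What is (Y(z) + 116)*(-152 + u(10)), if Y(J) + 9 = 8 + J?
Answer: -6760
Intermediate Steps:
Y(J) = -1 + J (Y(J) = -9 + (8 + J) = -1 + J)
(Y(z) + 116)*(-152 + u(10)) = ((-1 + 15) + 116)*(-152 + 10²) = (14 + 116)*(-152 + 100) = 130*(-52) = -6760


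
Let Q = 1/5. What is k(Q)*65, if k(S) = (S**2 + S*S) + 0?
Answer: 26/5 ≈ 5.2000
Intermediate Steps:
Q = 1/5 ≈ 0.20000
k(S) = 2*S**2 (k(S) = (S**2 + S**2) + 0 = 2*S**2 + 0 = 2*S**2)
k(Q)*65 = (2*(1/5)**2)*65 = (2*(1/25))*65 = (2/25)*65 = 26/5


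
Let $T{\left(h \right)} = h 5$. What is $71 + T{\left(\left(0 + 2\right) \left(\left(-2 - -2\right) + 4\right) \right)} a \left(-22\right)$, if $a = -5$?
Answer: $4471$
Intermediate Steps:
$T{\left(h \right)} = 5 h$
$71 + T{\left(\left(0 + 2\right) \left(\left(-2 - -2\right) + 4\right) \right)} a \left(-22\right) = 71 + 5 \left(0 + 2\right) \left(\left(-2 - -2\right) + 4\right) \left(-5\right) \left(-22\right) = 71 + 5 \cdot 2 \left(\left(-2 + 2\right) + 4\right) \left(-5\right) \left(-22\right) = 71 + 5 \cdot 2 \left(0 + 4\right) \left(-5\right) \left(-22\right) = 71 + 5 \cdot 2 \cdot 4 \left(-5\right) \left(-22\right) = 71 + 5 \cdot 8 \left(-5\right) \left(-22\right) = 71 + 40 \left(-5\right) \left(-22\right) = 71 - -4400 = 71 + 4400 = 4471$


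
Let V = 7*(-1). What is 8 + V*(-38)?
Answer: 274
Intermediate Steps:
V = -7
8 + V*(-38) = 8 - 7*(-38) = 8 + 266 = 274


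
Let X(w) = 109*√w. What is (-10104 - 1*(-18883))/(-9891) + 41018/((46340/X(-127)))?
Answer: -8779/9891 + 2235481*I*√127/23170 ≈ -0.88757 + 1087.3*I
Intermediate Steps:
(-10104 - 1*(-18883))/(-9891) + 41018/((46340/X(-127))) = (-10104 - 1*(-18883))/(-9891) + 41018/((46340/((109*√(-127))))) = (-10104 + 18883)*(-1/9891) + 41018/((46340/((109*(I*√127))))) = 8779*(-1/9891) + 41018/((46340/((109*I*√127)))) = -8779/9891 + 41018/((46340*(-I*√127/13843))) = -8779/9891 + 41018/((-46340*I*√127/13843)) = -8779/9891 + 41018*(109*I*√127/46340) = -8779/9891 + 2235481*I*√127/23170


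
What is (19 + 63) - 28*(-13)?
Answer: 446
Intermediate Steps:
(19 + 63) - 28*(-13) = 82 + 364 = 446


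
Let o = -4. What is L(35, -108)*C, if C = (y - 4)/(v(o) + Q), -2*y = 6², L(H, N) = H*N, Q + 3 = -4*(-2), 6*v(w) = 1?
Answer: 498960/31 ≈ 16095.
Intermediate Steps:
v(w) = ⅙ (v(w) = (⅙)*1 = ⅙)
Q = 5 (Q = -3 - 4*(-2) = -3 + 8 = 5)
y = -18 (y = -½*6² = -½*36 = -18)
C = -132/31 (C = (-18 - 4)/(⅙ + 5) = -22/31/6 = -22*6/31 = -132/31 ≈ -4.2581)
L(35, -108)*C = (35*(-108))*(-132/31) = -3780*(-132/31) = 498960/31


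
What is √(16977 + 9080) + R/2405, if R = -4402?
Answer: -4402/2405 + √26057 ≈ 159.59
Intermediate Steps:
√(16977 + 9080) + R/2405 = √(16977 + 9080) - 4402/2405 = √26057 - 4402*1/2405 = √26057 - 4402/2405 = -4402/2405 + √26057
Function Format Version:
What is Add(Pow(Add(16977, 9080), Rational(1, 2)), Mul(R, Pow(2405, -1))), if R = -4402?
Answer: Add(Rational(-4402, 2405), Pow(26057, Rational(1, 2))) ≈ 159.59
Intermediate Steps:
Add(Pow(Add(16977, 9080), Rational(1, 2)), Mul(R, Pow(2405, -1))) = Add(Pow(Add(16977, 9080), Rational(1, 2)), Mul(-4402, Pow(2405, -1))) = Add(Pow(26057, Rational(1, 2)), Mul(-4402, Rational(1, 2405))) = Add(Pow(26057, Rational(1, 2)), Rational(-4402, 2405)) = Add(Rational(-4402, 2405), Pow(26057, Rational(1, 2)))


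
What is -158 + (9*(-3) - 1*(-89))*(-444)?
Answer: -27686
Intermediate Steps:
-158 + (9*(-3) - 1*(-89))*(-444) = -158 + (-27 + 89)*(-444) = -158 + 62*(-444) = -158 - 27528 = -27686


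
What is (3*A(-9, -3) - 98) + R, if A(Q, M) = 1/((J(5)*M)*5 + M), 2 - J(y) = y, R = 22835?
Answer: 318319/14 ≈ 22737.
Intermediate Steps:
J(y) = 2 - y
A(Q, M) = -1/(14*M) (A(Q, M) = 1/(((2 - 1*5)*M)*5 + M) = 1/(((2 - 5)*M)*5 + M) = 1/(-3*M*5 + M) = 1/(-15*M + M) = 1/(-14*M) = -1/(14*M))
(3*A(-9, -3) - 98) + R = (3*(-1/14/(-3)) - 98) + 22835 = (3*(-1/14*(-⅓)) - 98) + 22835 = (3*(1/42) - 98) + 22835 = (1/14 - 98) + 22835 = -1371/14 + 22835 = 318319/14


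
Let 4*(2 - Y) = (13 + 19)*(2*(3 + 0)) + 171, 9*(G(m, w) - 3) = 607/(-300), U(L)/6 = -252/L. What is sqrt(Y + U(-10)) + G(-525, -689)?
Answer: 7493/2700 + sqrt(6245)/10 ≈ 10.678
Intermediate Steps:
U(L) = -1512/L (U(L) = 6*(-252/L) = -1512/L)
G(m, w) = 7493/2700 (G(m, w) = 3 + (607/(-300))/9 = 3 + (607*(-1/300))/9 = 3 + (1/9)*(-607/300) = 3 - 607/2700 = 7493/2700)
Y = -355/4 (Y = 2 - ((13 + 19)*(2*(3 + 0)) + 171)/4 = 2 - (32*(2*3) + 171)/4 = 2 - (32*6 + 171)/4 = 2 - (192 + 171)/4 = 2 - 1/4*363 = 2 - 363/4 = -355/4 ≈ -88.750)
sqrt(Y + U(-10)) + G(-525, -689) = sqrt(-355/4 - 1512/(-10)) + 7493/2700 = sqrt(-355/4 - 1512*(-1/10)) + 7493/2700 = sqrt(-355/4 + 756/5) + 7493/2700 = sqrt(1249/20) + 7493/2700 = sqrt(6245)/10 + 7493/2700 = 7493/2700 + sqrt(6245)/10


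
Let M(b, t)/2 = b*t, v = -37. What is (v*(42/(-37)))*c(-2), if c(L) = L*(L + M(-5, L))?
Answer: -1512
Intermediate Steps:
M(b, t) = 2*b*t (M(b, t) = 2*(b*t) = 2*b*t)
c(L) = -9*L² (c(L) = L*(L + 2*(-5)*L) = L*(L - 10*L) = L*(-9*L) = -9*L²)
(v*(42/(-37)))*c(-2) = (-1554/(-37))*(-9*(-2)²) = (-1554*(-1)/37)*(-9*4) = -37*(-42/37)*(-36) = 42*(-36) = -1512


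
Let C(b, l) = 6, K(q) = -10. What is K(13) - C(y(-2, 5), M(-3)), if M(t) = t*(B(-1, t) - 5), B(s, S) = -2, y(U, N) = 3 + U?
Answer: -16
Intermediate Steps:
M(t) = -7*t (M(t) = t*(-2 - 5) = t*(-7) = -7*t)
K(13) - C(y(-2, 5), M(-3)) = -10 - 1*6 = -10 - 6 = -16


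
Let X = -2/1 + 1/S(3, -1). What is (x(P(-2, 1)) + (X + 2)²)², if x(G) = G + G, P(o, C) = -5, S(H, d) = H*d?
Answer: 7921/81 ≈ 97.790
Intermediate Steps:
x(G) = 2*G
X = -7/3 (X = -2/1 + 1/(3*(-1)) = -2*1 + 1/(-3) = -2 + 1*(-⅓) = -2 - ⅓ = -7/3 ≈ -2.3333)
(x(P(-2, 1)) + (X + 2)²)² = (2*(-5) + (-7/3 + 2)²)² = (-10 + (-⅓)²)² = (-10 + ⅑)² = (-89/9)² = 7921/81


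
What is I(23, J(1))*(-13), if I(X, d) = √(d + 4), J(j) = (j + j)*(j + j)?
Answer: -26*√2 ≈ -36.770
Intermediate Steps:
J(j) = 4*j² (J(j) = (2*j)*(2*j) = 4*j²)
I(X, d) = √(4 + d)
I(23, J(1))*(-13) = √(4 + 4*1²)*(-13) = √(4 + 4*1)*(-13) = √(4 + 4)*(-13) = √8*(-13) = (2*√2)*(-13) = -26*√2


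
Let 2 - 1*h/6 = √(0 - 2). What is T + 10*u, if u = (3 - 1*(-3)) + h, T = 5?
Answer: 185 - 60*I*√2 ≈ 185.0 - 84.853*I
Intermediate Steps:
h = 12 - 6*I*√2 (h = 12 - 6*√(0 - 2) = 12 - 6*I*√2 ≈ 12.0 - 8.4853*I)
u = 18 - 6*I*√2 (u = (3 - 1*(-3)) + (12 - 6*I*√2) = (3 + 3) + (12 - 6*I*√2) = 6 + (12 - 6*I*√2) = 18 - 6*I*√2 ≈ 18.0 - 8.4853*I)
T + 10*u = 5 + 10*(18 - 6*I*√2) = 5 + (180 - 60*I*√2) = 185 - 60*I*√2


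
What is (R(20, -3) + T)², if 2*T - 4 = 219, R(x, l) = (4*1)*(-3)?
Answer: 39601/4 ≈ 9900.3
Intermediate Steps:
R(x, l) = -12 (R(x, l) = 4*(-3) = -12)
T = 223/2 (T = 2 + (½)*219 = 2 + 219/2 = 223/2 ≈ 111.50)
(R(20, -3) + T)² = (-12 + 223/2)² = (199/2)² = 39601/4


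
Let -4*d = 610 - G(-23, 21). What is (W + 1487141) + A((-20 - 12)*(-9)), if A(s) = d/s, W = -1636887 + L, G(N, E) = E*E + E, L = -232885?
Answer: -110197765/288 ≈ -3.8263e+5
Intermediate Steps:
G(N, E) = E + E² (G(N, E) = E² + E = E + E²)
W = -1869772 (W = -1636887 - 232885 = -1869772)
d = -37 (d = -(610 - 21*(1 + 21))/4 = -(610 - 21*22)/4 = -(610 - 1*462)/4 = -(610 - 462)/4 = -¼*148 = -37)
A(s) = -37/s
(W + 1487141) + A((-20 - 12)*(-9)) = (-1869772 + 1487141) - 37*(-1/(9*(-20 - 12))) = -382631 - 37/((-32*(-9))) = -382631 - 37/288 = -110197765/288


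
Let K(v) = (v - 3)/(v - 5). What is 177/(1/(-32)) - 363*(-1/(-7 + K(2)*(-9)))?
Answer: -57003/10 ≈ -5700.3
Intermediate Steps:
K(v) = (-3 + v)/(-5 + v)
177/(1/(-32)) - 363*(-1/(-7 + K(2)*(-9))) = 177/(1/(-32)) - 363*(-1/(-7 + ((-3 + 2)/(-5 + 2))*(-9))) = 177/(-1/32) - 363*(-1/(-7 + (-1/(-3))*(-9))) = 177*(-32) - 363*(-1/(-7 - ⅓*(-1)*(-9))) = -5664 - 363*(-1/(-7 + (⅓)*(-9))) = -5664 - 363*(-1/(-7 - 3)) = -5664 - 363/((-1*(-10))) = -5664 - 363/10 = -57003/10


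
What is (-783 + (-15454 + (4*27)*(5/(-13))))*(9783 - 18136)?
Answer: 1767670213/13 ≈ 1.3597e+8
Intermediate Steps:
(-783 + (-15454 + (4*27)*(5/(-13))))*(9783 - 18136) = (-783 + (-15454 + 108*(5*(-1/13))))*(-8353) = (-783 + (-15454 + 108*(-5/13)))*(-8353) = (-783 + (-15454 - 540/13))*(-8353) = (-783 - 201442/13)*(-8353) = -211621/13*(-8353) = 1767670213/13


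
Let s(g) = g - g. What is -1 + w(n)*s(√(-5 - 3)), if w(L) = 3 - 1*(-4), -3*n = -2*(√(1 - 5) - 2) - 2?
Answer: -1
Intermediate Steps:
n = -⅔ + 4*I/3 (n = -(-2*(√(1 - 5) - 2) - 2)/3 = -(-2*(√(-4) - 2) - 2)/3 = -(-2*(2*I - 2) - 2)/3 = -(-2*(-2 + 2*I) - 2)/3 = -((4 - 4*I) - 2)/3 = -(2 - 4*I)/3 = -⅔ + 4*I/3 ≈ -0.66667 + 1.3333*I)
w(L) = 7 (w(L) = 3 + 4 = 7)
s(g) = 0
-1 + w(n)*s(√(-5 - 3)) = -1 + 7*0 = -1 + 0 = -1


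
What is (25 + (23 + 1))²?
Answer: 2401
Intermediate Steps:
(25 + (23 + 1))² = (25 + 24)² = 49² = 2401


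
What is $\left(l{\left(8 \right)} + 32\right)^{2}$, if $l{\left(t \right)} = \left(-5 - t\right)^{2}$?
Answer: $40401$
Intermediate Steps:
$\left(l{\left(8 \right)} + 32\right)^{2} = \left(\left(5 + 8\right)^{2} + 32\right)^{2} = \left(13^{2} + 32\right)^{2} = \left(169 + 32\right)^{2} = 201^{2} = 40401$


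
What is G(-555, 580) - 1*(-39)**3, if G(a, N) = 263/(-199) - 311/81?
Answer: 956079769/16119 ≈ 59314.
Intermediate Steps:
G(a, N) = -83192/16119 (G(a, N) = 263*(-1/199) - 311*1/81 = -263/199 - 311/81 = -83192/16119)
G(-555, 580) - 1*(-39)**3 = -83192/16119 - 1*(-39)**3 = -83192/16119 - 1*(-59319) = -83192/16119 + 59319 = 956079769/16119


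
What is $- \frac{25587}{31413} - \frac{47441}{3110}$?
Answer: $- \frac{523279901}{32564810} \approx -16.069$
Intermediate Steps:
$- \frac{25587}{31413} - \frac{47441}{3110} = \left(-25587\right) \frac{1}{31413} - \frac{47441}{3110} = - \frac{8529}{10471} - \frac{47441}{3110} = - \frac{523279901}{32564810}$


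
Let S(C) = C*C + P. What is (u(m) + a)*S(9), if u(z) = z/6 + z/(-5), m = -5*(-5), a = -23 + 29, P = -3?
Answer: 403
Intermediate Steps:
a = 6
m = 25
S(C) = -3 + C² (S(C) = C*C - 3 = C² - 3 = -3 + C²)
u(z) = -z/30 (u(z) = z*(⅙) + z*(-⅕) = z/6 - z/5 = -z/30)
(u(m) + a)*S(9) = (-1/30*25 + 6)*(-3 + 9²) = (-⅚ + 6)*(-3 + 81) = (31/6)*78 = 403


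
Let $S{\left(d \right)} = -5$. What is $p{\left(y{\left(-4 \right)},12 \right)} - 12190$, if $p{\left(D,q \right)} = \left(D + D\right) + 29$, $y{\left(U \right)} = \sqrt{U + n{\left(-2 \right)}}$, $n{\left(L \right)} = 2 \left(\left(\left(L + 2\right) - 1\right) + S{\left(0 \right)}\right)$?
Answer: $-12161 + 8 i \approx -12161.0 + 8.0 i$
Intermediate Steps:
$n{\left(L \right)} = -8 + 2 L$ ($n{\left(L \right)} = 2 \left(\left(\left(L + 2\right) - 1\right) - 5\right) = 2 \left(\left(\left(2 + L\right) - 1\right) - 5\right) = 2 \left(\left(1 + L\right) - 5\right) = 2 \left(-4 + L\right) = -8 + 2 L$)
$y{\left(U \right)} = \sqrt{-12 + U}$ ($y{\left(U \right)} = \sqrt{U + \left(-8 + 2 \left(-2\right)\right)} = \sqrt{U - 12} = \sqrt{-12 + U}$)
$p{\left(D,q \right)} = 29 + 2 D$ ($p{\left(D,q \right)} = 2 D + 29 = 29 + 2 D$)
$p{\left(y{\left(-4 \right)},12 \right)} - 12190 = \left(29 + 2 \sqrt{-12 - 4}\right) - 12190 = \left(29 + 2 \sqrt{-16}\right) - 12190 = \left(29 + 2 \cdot 4 i\right) - 12190 = \left(29 + 8 i\right) - 12190 = -12161 + 8 i$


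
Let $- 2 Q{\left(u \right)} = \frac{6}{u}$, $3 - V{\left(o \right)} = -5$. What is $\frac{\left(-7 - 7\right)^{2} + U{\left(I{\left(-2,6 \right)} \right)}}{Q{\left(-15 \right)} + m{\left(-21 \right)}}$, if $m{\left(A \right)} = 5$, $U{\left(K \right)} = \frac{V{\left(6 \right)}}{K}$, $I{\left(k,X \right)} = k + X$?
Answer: $\frac{495}{13} \approx 38.077$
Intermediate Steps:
$V{\left(o \right)} = 8$ ($V{\left(o \right)} = 3 - -5 = 3 + 5 = 8$)
$Q{\left(u \right)} = - \frac{3}{u}$ ($Q{\left(u \right)} = - \frac{6 \frac{1}{u}}{2} = - \frac{3}{u}$)
$I{\left(k,X \right)} = X + k$
$U{\left(K \right)} = \frac{8}{K}$
$\frac{\left(-7 - 7\right)^{2} + U{\left(I{\left(-2,6 \right)} \right)}}{Q{\left(-15 \right)} + m{\left(-21 \right)}} = \frac{\left(-7 - 7\right)^{2} + \frac{8}{6 - 2}}{- \frac{3}{-15} + 5} = \frac{\left(-14\right)^{2} + \frac{8}{4}}{\left(-3\right) \left(- \frac{1}{15}\right) + 5} = \frac{196 + 8 \cdot \frac{1}{4}}{\frac{1}{5} + 5} = \frac{196 + 2}{\frac{26}{5}} = 198 \cdot \frac{5}{26} = \frac{495}{13}$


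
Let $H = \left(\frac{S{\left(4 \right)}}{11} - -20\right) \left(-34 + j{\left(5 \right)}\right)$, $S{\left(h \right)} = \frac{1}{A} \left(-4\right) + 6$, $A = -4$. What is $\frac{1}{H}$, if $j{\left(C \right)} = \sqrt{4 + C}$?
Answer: $- \frac{11}{7037} \approx -0.0015632$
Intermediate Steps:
$S{\left(h \right)} = 7$ ($S{\left(h \right)} = \frac{1}{-4} \left(-4\right) + 6 = \left(- \frac{1}{4}\right) \left(-4\right) + 6 = 1 + 6 = 7$)
$H = - \frac{7037}{11}$ ($H = \left(\frac{7}{11} - -20\right) \left(-34 + \sqrt{4 + 5}\right) = \left(7 \cdot \frac{1}{11} + 20\right) \left(-34 + \sqrt{9}\right) = \left(\frac{7}{11} + 20\right) \left(-34 + 3\right) = \frac{227}{11} \left(-31\right) = - \frac{7037}{11} \approx -639.73$)
$\frac{1}{H} = \frac{1}{- \frac{7037}{11}} = - \frac{11}{7037}$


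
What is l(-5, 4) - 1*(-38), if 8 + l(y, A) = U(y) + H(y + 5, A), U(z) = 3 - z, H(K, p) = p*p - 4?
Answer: 50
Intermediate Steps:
H(K, p) = -4 + p**2 (H(K, p) = p**2 - 4 = -4 + p**2)
l(y, A) = -9 + A**2 - y (l(y, A) = -8 + ((3 - y) + (-4 + A**2)) = -8 + (-1 + A**2 - y) = -9 + A**2 - y)
l(-5, 4) - 1*(-38) = (-9 + 4**2 - 1*(-5)) - 1*(-38) = (-9 + 16 + 5) + 38 = 12 + 38 = 50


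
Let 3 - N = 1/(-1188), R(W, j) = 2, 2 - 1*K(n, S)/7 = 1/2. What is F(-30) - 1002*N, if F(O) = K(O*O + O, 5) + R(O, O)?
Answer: -296440/99 ≈ -2994.3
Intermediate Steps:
K(n, S) = 21/2 (K(n, S) = 14 - 7/2 = 21/2)
N = 3565/1188 (N = 3 - 1/(-1188) = 3 - 1*(-1/1188) = 3 + 1/1188 = 3565/1188 ≈ 3.0008)
F(O) = 25/2 (F(O) = 21/2 + 2 = 25/2)
F(-30) - 1002*N = 25/2 - 1002*3565/1188 = 25/2 - 595355/198 = -296440/99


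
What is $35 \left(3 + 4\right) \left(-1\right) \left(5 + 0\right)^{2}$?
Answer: $-6125$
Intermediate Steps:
$35 \left(3 + 4\right) \left(-1\right) \left(5 + 0\right)^{2} = 35 \cdot 7 \left(-1\right) 5^{2} = 35 \left(-7\right) 25 = \left(-245\right) 25 = -6125$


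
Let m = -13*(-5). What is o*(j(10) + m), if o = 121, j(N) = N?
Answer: 9075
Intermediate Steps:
m = 65
o*(j(10) + m) = 121*(10 + 65) = 121*75 = 9075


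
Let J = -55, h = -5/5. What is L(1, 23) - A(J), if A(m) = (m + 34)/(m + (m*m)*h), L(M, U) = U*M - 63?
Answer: -17603/440 ≈ -40.007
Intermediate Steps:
h = -1 (h = -5*⅕ = -1)
L(M, U) = -63 + M*U (L(M, U) = M*U - 63 = -63 + M*U)
A(m) = (34 + m)/(m - m²) (A(m) = (m + 34)/(m + (m*m)*(-1)) = (34 + m)/(m + m²*(-1)) = (34 + m)/(m - m²))
L(1, 23) - A(J) = (-63 + 1*23) - (-34 - 1*(-55))/((-55)*(-1 - 55)) = (-63 + 23) - (-1)*(-34 + 55)/(55*(-56)) = -40 - (-1)*(-1)*21/(55*56) = -40 - 1*3/440 = -40 - 3/440 = -17603/440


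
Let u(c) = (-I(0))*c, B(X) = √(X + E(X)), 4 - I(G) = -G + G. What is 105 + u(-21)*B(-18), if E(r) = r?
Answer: 105 + 504*I ≈ 105.0 + 504.0*I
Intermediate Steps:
I(G) = 4 (I(G) = 4 - (-G + G) = 4 - 1*0 = 4 + 0 = 4)
B(X) = √2*√X (B(X) = √(X + X) = √(2*X) = √2*√X)
u(c) = -4*c (u(c) = (-1*4)*c = -4*c)
105 + u(-21)*B(-18) = 105 + (-4*(-21))*(√2*√(-18)) = 105 + 84*(√2*(3*I*√2)) = 105 + 84*(6*I) = 105 + 504*I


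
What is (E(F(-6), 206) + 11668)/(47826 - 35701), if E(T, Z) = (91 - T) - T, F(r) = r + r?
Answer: 11783/12125 ≈ 0.97179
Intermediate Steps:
F(r) = 2*r
E(T, Z) = 91 - 2*T
(E(F(-6), 206) + 11668)/(47826 - 35701) = ((91 - 4*(-6)) + 11668)/(47826 - 35701) = ((91 - 2*(-12)) + 11668)/12125 = ((91 + 24) + 11668)*(1/12125) = (115 + 11668)*(1/12125) = 11783*(1/12125) = 11783/12125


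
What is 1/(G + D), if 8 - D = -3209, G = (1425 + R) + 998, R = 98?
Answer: 1/5738 ≈ 0.00017428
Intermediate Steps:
G = 2521 (G = (1425 + 98) + 998 = 1523 + 998 = 2521)
D = 3217 (D = 8 - 1*(-3209) = 8 + 3209 = 3217)
1/(G + D) = 1/(2521 + 3217) = 1/5738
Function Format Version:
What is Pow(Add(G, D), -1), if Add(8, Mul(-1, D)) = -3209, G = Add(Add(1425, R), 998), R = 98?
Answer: Rational(1, 5738) ≈ 0.00017428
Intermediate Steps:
G = 2521 (G = Add(Add(1425, 98), 998) = Add(1523, 998) = 2521)
D = 3217 (D = Add(8, Mul(-1, -3209)) = Add(8, 3209) = 3217)
Pow(Add(G, D), -1) = Pow(Add(2521, 3217), -1) = Pow(5738, -1) = Rational(1, 5738)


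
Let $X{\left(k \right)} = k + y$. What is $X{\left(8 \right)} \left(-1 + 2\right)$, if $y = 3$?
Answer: $11$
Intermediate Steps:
$X{\left(k \right)} = 3 + k$ ($X{\left(k \right)} = k + 3 = 3 + k$)
$X{\left(8 \right)} \left(-1 + 2\right) = \left(3 + 8\right) \left(-1 + 2\right) = 11 \cdot 1 = 11$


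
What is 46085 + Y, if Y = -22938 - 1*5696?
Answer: 17451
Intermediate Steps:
Y = -28634 (Y = -22938 - 5696 = -28634)
46085 + Y = 46085 - 28634 = 17451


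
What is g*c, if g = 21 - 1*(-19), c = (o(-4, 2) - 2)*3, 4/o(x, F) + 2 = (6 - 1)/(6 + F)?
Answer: -6480/11 ≈ -589.09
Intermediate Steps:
o(x, F) = 4/(-2 + 5/(6 + F)) (o(x, F) = 4/(-2 + (6 - 1)/(6 + F)) = 4/(-2 + 5/(6 + F)))
c = -162/11 (c = (4*(-6 - 1*2)/(7 + 2*2) - 2)*3 = (4*(-6 - 2)/(7 + 4) - 2)*3 = (4*(-8)/11 - 2)*3 = (4*(1/11)*(-8) - 2)*3 = (-32/11 - 2)*3 = -54/11*3 = -162/11 ≈ -14.727)
g = 40 (g = 21 + 19 = 40)
g*c = 40*(-162/11) = -6480/11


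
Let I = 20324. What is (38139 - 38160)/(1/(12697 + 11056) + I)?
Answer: -71259/68965139 ≈ -0.0010333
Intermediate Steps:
(38139 - 38160)/(1/(12697 + 11056) + I) = (38139 - 38160)/(1/(12697 + 11056) + 20324) = -21/(1/23753 + 20324) = -21/482755973/23753 = -21*23753/482755973 = -71259/68965139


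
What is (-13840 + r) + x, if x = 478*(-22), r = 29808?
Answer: 5452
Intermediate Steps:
x = -10516
(-13840 + r) + x = (-13840 + 29808) - 10516 = 15968 - 10516 = 5452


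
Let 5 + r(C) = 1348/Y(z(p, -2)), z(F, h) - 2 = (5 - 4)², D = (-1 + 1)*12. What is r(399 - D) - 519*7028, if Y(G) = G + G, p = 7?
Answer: -10941937/3 ≈ -3.6473e+6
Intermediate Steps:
D = 0 (D = 0*12 = 0)
z(F, h) = 3 (z(F, h) = 2 + (5 - 4)² = 2 + 1² = 2 + 1 = 3)
Y(G) = 2*G
r(C) = 659/3 (r(C) = -5 + 1348/((2*3)) = -5 + 1348/6 = -5 + 1348*(⅙) = -5 + 674/3 = 659/3)
r(399 - D) - 519*7028 = 659/3 - 519*7028 = 659/3 - 1*3647532 = 659/3 - 3647532 = -10941937/3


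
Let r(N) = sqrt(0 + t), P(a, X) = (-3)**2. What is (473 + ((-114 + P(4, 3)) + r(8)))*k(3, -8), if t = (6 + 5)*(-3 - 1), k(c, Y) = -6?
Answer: -2208 - 12*I*sqrt(11) ≈ -2208.0 - 39.799*I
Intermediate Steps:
P(a, X) = 9
t = -44 (t = 11*(-4) = -44)
r(N) = 2*I*sqrt(11) (r(N) = sqrt(0 - 44) = sqrt(-44) = 2*I*sqrt(11))
(473 + ((-114 + P(4, 3)) + r(8)))*k(3, -8) = (473 + ((-114 + 9) + 2*I*sqrt(11)))*(-6) = (473 + (-105 + 2*I*sqrt(11)))*(-6) = (368 + 2*I*sqrt(11))*(-6) = -2208 - 12*I*sqrt(11)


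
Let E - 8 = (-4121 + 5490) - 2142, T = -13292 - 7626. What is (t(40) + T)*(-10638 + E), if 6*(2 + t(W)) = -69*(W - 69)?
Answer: 469495719/2 ≈ 2.3475e+8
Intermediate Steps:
T = -20918
t(W) = 1583/2 - 23*W/2 (t(W) = -2 + (-69*(W - 69))/6 = -2 + (-69*(-69 + W))/6 = -2 + (4761 - 69*W)/6 = -2 + (1587/2 - 23*W/2) = 1583/2 - 23*W/2)
E = -765 (E = 8 + ((-4121 + 5490) - 2142) = 8 + (1369 - 2142) = 8 - 773 = -765)
(t(40) + T)*(-10638 + E) = ((1583/2 - 23/2*40) - 20918)*(-10638 - 765) = ((1583/2 - 460) - 20918)*(-11403) = (663/2 - 20918)*(-11403) = -41173/2*(-11403) = 469495719/2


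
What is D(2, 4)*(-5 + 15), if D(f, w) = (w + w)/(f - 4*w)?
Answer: -40/7 ≈ -5.7143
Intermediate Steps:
D(f, w) = 2*w/(f - 4*w) (D(f, w) = (2*w)/(f - 4*w) = 2*w/(f - 4*w))
D(2, 4)*(-5 + 15) = (2*4/(2 - 4*4))*(-5 + 15) = (2*4/(2 - 16))*10 = (2*4/(-14))*10 = (2*4*(-1/14))*10 = -4/7*10 = -40/7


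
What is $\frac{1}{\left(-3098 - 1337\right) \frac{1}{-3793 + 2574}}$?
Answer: $\frac{1219}{4435} \approx 0.27486$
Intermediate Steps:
$\frac{1}{\left(-3098 - 1337\right) \frac{1}{-3793 + 2574}} = \frac{1}{\left(-4435\right) \frac{1}{-1219}} = \frac{1}{\left(-4435\right) \left(- \frac{1}{1219}\right)} = \frac{1}{\frac{4435}{1219}} = \frac{1219}{4435}$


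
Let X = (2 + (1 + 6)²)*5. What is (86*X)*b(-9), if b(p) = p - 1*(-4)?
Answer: -109650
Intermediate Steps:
b(p) = 4 + p (b(p) = p + 4 = 4 + p)
X = 255 (X = (2 + 7²)*5 = (2 + 49)*5 = 51*5 = 255)
(86*X)*b(-9) = (86*255)*(4 - 9) = 21930*(-5) = -109650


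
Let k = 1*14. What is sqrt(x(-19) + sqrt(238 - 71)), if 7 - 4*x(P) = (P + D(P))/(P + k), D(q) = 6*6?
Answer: sqrt(65 + 25*sqrt(167))/5 ≈ 3.9399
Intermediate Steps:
D(q) = 36
k = 14
x(P) = 7/4 - (36 + P)/(4*(14 + P)) (x(P) = 7/4 - (P + 36)/(4*(P + 14)) = 7/4 - (36 + P)/(4*(14 + P)))
sqrt(x(-19) + sqrt(238 - 71)) = sqrt((31 + 3*(-19))/(2*(14 - 19)) + sqrt(238 - 71)) = sqrt((1/2)*(31 - 57)/(-5) + sqrt(167)) = sqrt((1/2)*(-1/5)*(-26) + sqrt(167)) = sqrt(13/5 + sqrt(167))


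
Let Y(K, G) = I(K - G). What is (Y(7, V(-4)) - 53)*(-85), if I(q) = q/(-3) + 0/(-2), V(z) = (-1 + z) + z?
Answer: 14875/3 ≈ 4958.3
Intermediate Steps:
V(z) = -1 + 2*z
I(q) = -q/3 (I(q) = q*(-⅓) + 0*(-½) = -q/3 + 0 = -q/3)
Y(K, G) = -K/3 + G/3 (Y(K, G) = -(K - G)/3 = -K/3 + G/3)
(Y(7, V(-4)) - 53)*(-85) = ((-⅓*7 + (-1 + 2*(-4))/3) - 53)*(-85) = ((-7/3 + (-1 - 8)/3) - 53)*(-85) = ((-7/3 + (⅓)*(-9)) - 53)*(-85) = ((-7/3 - 3) - 53)*(-85) = (-16/3 - 53)*(-85) = -175/3*(-85) = 14875/3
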